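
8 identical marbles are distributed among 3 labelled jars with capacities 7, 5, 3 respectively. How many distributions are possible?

23

By stars and bars, unrestricted non-negative solutions to x_1+…+x_3 = 8 number C(8+2,2) = 45.
Subtract solutions that violate a single cap (substitute x_i' = x_i − (cap_i+1)): x_1 ≥ 8 gives C(2,2) = 1; x_2 ≥ 6 gives C(4,2) = 6; x_3 ≥ 4 gives C(6,2) = 15. Together 22.
No two caps can be exceeded simultaneously, so the pair terms are all 0.
By inclusion–exclusion the count is 45 − 22 + 0 = 23.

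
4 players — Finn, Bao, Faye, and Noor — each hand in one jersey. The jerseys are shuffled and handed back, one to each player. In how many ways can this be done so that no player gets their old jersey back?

Let Aᵢ be the assignments in which player i gets their old jersey. We want the size of the complement of A₁∪…∪A_4.
By inclusion–exclusion this is Σ_{j=0}^{4} (−1)^j C(4,j)·(4−j)!.
Computing: 24 − 24 + 12 − 4 + 1 = 9.

9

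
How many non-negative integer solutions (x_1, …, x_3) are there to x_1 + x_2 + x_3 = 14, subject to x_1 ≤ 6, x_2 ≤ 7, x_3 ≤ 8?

By stars and bars, unrestricted non-negative solutions to x_1+…+x_3 = 14 number C(14+2,2) = 120.
Subtract solutions that violate a single cap (substitute x_i' = x_i − (cap_i+1)): x_1 ≥ 7 gives C(9,2) = 36; x_2 ≥ 8 gives C(8,2) = 28; x_3 ≥ 9 gives C(7,2) = 21. Together 85.
No two caps can be exceeded simultaneously, so the pair terms are all 0.
By inclusion–exclusion the count is 120 − 85 + 0 = 35.

35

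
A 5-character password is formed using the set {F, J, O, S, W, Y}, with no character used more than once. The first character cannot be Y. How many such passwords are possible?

The first character has 6−1 = 5 choices (anything except Y).
The remaining 4 characters are filled from the other 5 symbols without repetition: 5 × 4 × 3 × 2 = 120.
Total: 5 × 120 = 600.

600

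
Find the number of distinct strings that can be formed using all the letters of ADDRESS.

1260

The 7 letters of ADDRESS have repeats: D appearing twice and S appearing twice.
Dividing 7! = 5040 by 2!·2! = 4 for the repeated letters gives 1260.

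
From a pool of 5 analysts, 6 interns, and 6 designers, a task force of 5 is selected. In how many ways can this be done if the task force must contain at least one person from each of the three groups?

Total 5-person selections from all 17: C(17,5) = 6188.
Selections missing a whole group: no analysts → C(12,5) = 792; no interns → C(11,5) = 462; no designers → C(11,5) = 462.
Add back selections omitting two groups (i.e. drawn from a single group): C(5,5) + C(6,5) + C(6,5) = 13.
By inclusion–exclusion: 6188 − 1716 + 13 = 4485.

4485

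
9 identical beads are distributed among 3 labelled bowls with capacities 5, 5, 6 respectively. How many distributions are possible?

29

By stars and bars, unrestricted non-negative solutions to x_1+…+x_3 = 9 number C(9+2,2) = 55.
Subtract solutions that violate a single cap (substitute x_i' = x_i − (cap_i+1)): x_1 ≥ 6 gives C(5,2) = 10; x_2 ≥ 6 gives C(5,2) = 10; x_3 ≥ 7 gives C(4,2) = 6. Together 26.
No two caps can be exceeded simultaneously, so the pair terms are all 0.
By inclusion–exclusion the count is 55 − 26 + 0 = 29.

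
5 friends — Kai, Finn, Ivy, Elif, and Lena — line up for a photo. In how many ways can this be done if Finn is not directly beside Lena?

72

There are 5! = 120 arrangements in all. If Finn and Lena are adjacent, merging them into one block gives 2·(4)! = 48 arrangements.
Complementary counting: 120 − 48 = 72.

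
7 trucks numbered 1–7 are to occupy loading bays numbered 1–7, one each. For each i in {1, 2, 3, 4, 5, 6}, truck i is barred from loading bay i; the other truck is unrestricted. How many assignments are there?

2119

Let Aᵢ (for 1 ≤ i ≤ 6) be the placements that put truck i in its forbidden loading bay. Any j of these fix j positions, leaving (7−j)! ways to fill the rest, and there are C(6,j) ways to pick which j.
By inclusion–exclusion, the number of valid placements is Σ_{j=0}^{6} (−1)^j C(6,j)·(7−j)!.
Computing: 5040 − 4320 + 1800 − 480 + 90 − 12 + 1 = 2119.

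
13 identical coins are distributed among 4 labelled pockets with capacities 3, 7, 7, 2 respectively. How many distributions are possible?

Without the upper bounds there are C(16,3) = 560 ways to split 13 among 4 pockets.
Subtract solutions that violate a single cap (substitute x_i' = x_i − (cap_i+1)): x_1 ≥ 4 gives C(12,3) = 220; x_2 ≥ 8 gives C(8,3) = 56; x_3 ≥ 8 gives C(8,3) = 56; x_4 ≥ 3 gives C(13,3) = 286. Together 618.
Add back pairs where two caps are both exceeded: 4 + 4 + 84 + 0 + 10 + 10 = 112.
By inclusion–exclusion the count is 560 − 618 + 112 = 54.

54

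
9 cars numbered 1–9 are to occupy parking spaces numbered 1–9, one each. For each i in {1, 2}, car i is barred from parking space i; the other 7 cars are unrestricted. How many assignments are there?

Let Aᵢ (for i ∈ {1, 2}) be the placements that put car i in its forbidden parking space. Any j of these fix j positions, leaving (9−j)! ways to fill the rest, and there are C(2,j) ways to pick which j.
By inclusion–exclusion, the number of valid placements is Σ_{j=0}^{2} (−1)^j C(2,j)·(9−j)!.
Computing: 362880 − 80640 + 5040 = 287280.

287280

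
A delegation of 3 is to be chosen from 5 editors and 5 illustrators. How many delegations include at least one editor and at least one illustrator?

100

With no constraint there are C(10,3) = 120 possible selections.
Selections missing a whole group: no editors → C(5,3) = 10; no illustrators → C(5,3) = 10.
Both groups omitted at once is impossible, so 120 − 20 = 100.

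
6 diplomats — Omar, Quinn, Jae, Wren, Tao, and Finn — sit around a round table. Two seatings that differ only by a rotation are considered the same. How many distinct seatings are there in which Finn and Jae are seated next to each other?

Treat {Finn, Jae} as one unit (2 internal orders) and seat the resulting 5 units around the table: (4)! circular arrangements.
So 2 × (4)! = 2 × 24 = 48.

48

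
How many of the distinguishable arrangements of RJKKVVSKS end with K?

5040

Fix K in the last position and arrange the remaining 8 letters.
Those 8 letters have K appearing twice, S appearing twice, and V appearing twice, giving (8)!/(2!·2!·2!) = 5040.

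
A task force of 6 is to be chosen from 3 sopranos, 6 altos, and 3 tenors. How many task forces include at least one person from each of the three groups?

756

With no constraint there are C(12,6) = 924 possible selections.
Subtract selections that omit an entire group: no sopranos → C(9,6) = 84; no altos → C(6,6) = 1; no tenors → C(9,6) = 84.
Add back selections omitting two groups (i.e. drawn from a single group): C(3,6) + C(6,6) + C(3,6) = 1.
By inclusion–exclusion: 924 − 169 + 1 = 756.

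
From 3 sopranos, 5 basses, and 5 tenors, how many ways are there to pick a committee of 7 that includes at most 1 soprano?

Split by how many sopranos are chosen (0 through 1).
Sum: C(3,0)·C(10,7) + C(3,1)·C(10,6) = 120 + 630 = 750.

750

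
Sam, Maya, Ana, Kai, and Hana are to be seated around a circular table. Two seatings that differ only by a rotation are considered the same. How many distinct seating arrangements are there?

Seat Sam anywhere (absorbing the rotational symmetry), then permute the other 4: (4)! = 24.

24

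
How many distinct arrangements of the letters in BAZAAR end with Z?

Fix Z in the last position and arrange the remaining 5 letters.
Those 5 letters have A appearing 3 times, giving (5)!/(3!) = 20.

20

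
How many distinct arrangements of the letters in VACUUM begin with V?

Fix V in the first position and arrange the remaining 5 letters.
Those 5 letters have U appearing twice, giving (5)!/(2!) = 60.

60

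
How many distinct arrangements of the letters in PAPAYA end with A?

Fix A in the last position and arrange the remaining 5 letters.
Those 5 letters have A appearing twice and P appearing twice, giving (5)!/(2!·2!) = 30.

30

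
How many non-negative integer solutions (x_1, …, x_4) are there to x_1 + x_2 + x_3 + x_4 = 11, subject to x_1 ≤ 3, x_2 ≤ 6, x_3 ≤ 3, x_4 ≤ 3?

32

By stars and bars, unrestricted non-negative solutions to x_1+…+x_4 = 11 number C(11+3,3) = 364.
Subtract solutions that violate a single cap (substitute x_i' = x_i − (cap_i+1)): x_1 ≥ 4 gives C(10,3) = 120; x_2 ≥ 7 gives C(7,3) = 35; x_3 ≥ 4 gives C(10,3) = 120; x_4 ≥ 4 gives C(10,3) = 120. Together 395.
Add back pairs where two caps are both exceeded: 1 + 20 + 20 + 1 + 1 + 20 = 63.
By inclusion–exclusion the count is 364 − 395 + 63 = 32.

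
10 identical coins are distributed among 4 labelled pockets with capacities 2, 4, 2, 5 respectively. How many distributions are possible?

18

By stars and bars, unrestricted non-negative solutions to x_1+…+x_4 = 10 number C(10+3,3) = 286.
Subtract solutions that violate a single cap (substitute x_i' = x_i − (cap_i+1)): x_1 ≥ 3 gives C(10,3) = 120; x_2 ≥ 5 gives C(8,3) = 56; x_3 ≥ 3 gives C(10,3) = 120; x_4 ≥ 6 gives C(7,3) = 35. Together 331.
Add back pairs where two caps are both exceeded: 10 + 35 + 4 + 10 + 0 + 4 = 63.
By inclusion–exclusion the count is 286 − 331 + 63 = 18.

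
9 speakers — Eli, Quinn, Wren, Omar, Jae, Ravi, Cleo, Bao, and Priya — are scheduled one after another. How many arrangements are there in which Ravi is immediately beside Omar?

80640

Glue Ravi and Omar into one block (2 internal orders), leaving 8 units to arrange in a row.
So the count is 2·(8)! = 80640.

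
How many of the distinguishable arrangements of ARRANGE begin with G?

180

Fix G in the first position and arrange the remaining 6 letters.
Those 6 letters have A appearing twice and R appearing twice, giving (6)!/(2!·2!) = 180.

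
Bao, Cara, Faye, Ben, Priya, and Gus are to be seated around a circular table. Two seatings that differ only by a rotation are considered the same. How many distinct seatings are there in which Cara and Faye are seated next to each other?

Glue Cara and Faye into a block (2 internal orders). Seating 5 units around a circle gives (4)! arrangements.
So 2 × (4)! = 2 × 24 = 48.

48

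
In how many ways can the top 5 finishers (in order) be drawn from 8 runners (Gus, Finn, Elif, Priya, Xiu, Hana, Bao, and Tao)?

This is an ordered selection of 5 from 8: P(8,5).
That gives 8 × 7 × 6 × 5 × 4 = 6720.

6720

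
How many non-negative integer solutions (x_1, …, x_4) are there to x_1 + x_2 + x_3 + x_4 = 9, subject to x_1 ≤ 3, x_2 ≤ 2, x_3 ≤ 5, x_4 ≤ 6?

Without the upper bounds there are C(12,3) = 220 ways to split 9 among 4 variables.
Subtract solutions that violate a single cap (substitute x_i' = x_i − (cap_i+1)): x_1 ≥ 4 gives C(8,3) = 56; x_2 ≥ 3 gives C(9,3) = 84; x_3 ≥ 6 gives C(6,3) = 20; x_4 ≥ 7 gives C(5,3) = 10. Together 170.
Add back pairs where two caps are both exceeded: 10 + 0 + 0 + 1 + 0 + 0 = 11.
By inclusion–exclusion the count is 220 − 170 + 11 = 61.

61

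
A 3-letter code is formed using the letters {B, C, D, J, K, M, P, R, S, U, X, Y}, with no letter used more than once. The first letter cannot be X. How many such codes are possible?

1210

The first letter has 12−1 = 11 choices (anything except X).
The remaining 2 letters are filled from the other 11 symbols without repetition: 11 × 10 = 110.
Total: 11 × 110 = 1210.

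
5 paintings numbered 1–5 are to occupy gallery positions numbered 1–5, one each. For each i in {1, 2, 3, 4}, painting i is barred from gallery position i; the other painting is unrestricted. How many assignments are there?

Let Aᵢ (for 1 ≤ i ≤ 4) be the placements that put painting i in its forbidden gallery position. Any j of these fix j positions, leaving (5−j)! ways to fill the rest, and there are C(4,j) ways to pick which j.
By inclusion–exclusion, the number of valid placements is Σ_{j=0}^{4} (−1)^j C(4,j)·(5−j)!.
Computing: 120 − 96 + 36 − 8 + 1 = 53.

53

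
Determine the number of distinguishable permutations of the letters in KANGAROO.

KANGAROO has 8 letters with A appearing twice and O appearing twice.
So there are 8! / (2!·2!) = 10080 distinguishable arrangements.

10080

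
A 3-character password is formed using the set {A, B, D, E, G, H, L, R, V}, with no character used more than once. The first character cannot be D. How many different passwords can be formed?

The first character has 9−1 = 8 choices (anything except D).
The remaining 2 characters are filled from the other 8 symbols without repetition: 8 × 7 = 56.
Total: 8 × 56 = 448.

448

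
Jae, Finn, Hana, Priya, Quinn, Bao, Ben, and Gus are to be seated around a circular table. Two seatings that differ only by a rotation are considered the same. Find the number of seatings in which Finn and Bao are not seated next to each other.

All circular seatings of 8 people number (7)! = 5040.
Seatings with Finn beside Bao: treat them as a block with 2 internal orders, giving 2 × (6)! = 1440.
Subtracting, 5040 − 1440 = 3600.

3600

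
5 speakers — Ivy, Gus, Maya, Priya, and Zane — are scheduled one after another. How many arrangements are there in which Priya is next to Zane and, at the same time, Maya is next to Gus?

24

Treat {Priya,Zane} as one block (2 orders) and {Maya,Gus} as another (2 orders).
That leaves 3 units to arrange: 2 × 2 × 3! = 4 × 6 = 24.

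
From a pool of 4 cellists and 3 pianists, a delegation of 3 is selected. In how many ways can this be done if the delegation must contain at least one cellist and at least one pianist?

Unrestricted: C(7,3) = 35 ways to pick any 3 of the 7.
Subtract selections that omit an entire group: no cellists → C(3,3) = 1; no pianists → C(4,3) = 4.
Both groups omitted at once is impossible, so 35 − 5 = 30.

30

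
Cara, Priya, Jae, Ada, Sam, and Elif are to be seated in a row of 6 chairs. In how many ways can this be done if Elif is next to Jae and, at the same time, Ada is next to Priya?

96

Treat {Elif,Jae} as one block (2 orders) and {Ada,Priya} as another (2 orders).
That leaves 4 units to arrange: 2 × 2 × 4! = 4 × 24 = 96.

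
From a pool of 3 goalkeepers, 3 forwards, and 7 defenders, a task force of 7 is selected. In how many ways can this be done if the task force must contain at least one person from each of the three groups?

1477

With no constraint there are C(13,7) = 1716 possible selections.
Selections missing a whole group: no goalkeepers → C(10,7) = 120; no forwards → C(10,7) = 120; no defenders → C(6,7) = 0.
Add back selections omitting two groups (i.e. drawn from a single group): C(3,7) + C(3,7) + C(7,7) = 1.
By inclusion–exclusion: 1716 − 240 + 1 = 1477.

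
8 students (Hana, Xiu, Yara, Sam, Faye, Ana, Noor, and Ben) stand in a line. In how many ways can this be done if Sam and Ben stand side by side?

10080

Place the 6 others and the Sam-Ben pair as 7 objects in a line; the pair has 2 internal arrangements.
That gives 2 × 7! = 2 × 5040 = 10080.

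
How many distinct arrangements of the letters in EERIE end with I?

Fix I in the last position and arrange the remaining 4 letters.
Those 4 letters have E appearing 3 times, giving (4)!/(3!) = 4.

4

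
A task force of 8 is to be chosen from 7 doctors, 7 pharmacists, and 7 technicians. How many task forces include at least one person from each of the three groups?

194481

With no constraint there are C(21,8) = 203490 possible selections.
Selections missing a whole group: no doctors → C(14,8) = 3003; no pharmacists → C(14,8) = 3003; no technicians → C(14,8) = 3003.
Add back selections omitting two groups (i.e. drawn from a single group): C(7,8) + C(7,8) + C(7,8) = 0.
By inclusion–exclusion: 203490 − 9009 + 0 = 194481.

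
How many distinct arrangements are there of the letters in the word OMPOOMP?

210

OMPOOMP has 7 letters with M appearing twice, O appearing 3 times, and P appearing twice.
The number of distinct arrangements is 7!/(3!·2!·2!) = 5040/24 = 210.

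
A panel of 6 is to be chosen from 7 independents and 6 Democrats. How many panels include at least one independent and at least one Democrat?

With no constraint there are C(13,6) = 1716 possible selections.
Subtract selections that omit an entire group: no independents → C(6,6) = 1; no Democrats → C(7,6) = 7.
Both groups omitted at once is impossible, so 1716 − 8 = 1708.

1708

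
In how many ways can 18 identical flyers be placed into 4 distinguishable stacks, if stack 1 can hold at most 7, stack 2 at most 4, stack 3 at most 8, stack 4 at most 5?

Ignoring the caps, the number of non-negative solutions to x_1+…+x_4 = 18 is C(21,3) = 1330.
Subtract solutions that violate a single cap (substitute x_i' = x_i − (cap_i+1)): x_1 ≥ 8 gives C(13,3) = 286; x_2 ≥ 5 gives C(16,3) = 560; x_3 ≥ 9 gives C(12,3) = 220; x_4 ≥ 6 gives C(15,3) = 455. Together 1521.
Add back pairs where two caps are both exceeded: 56 + 4 + 35 + 35 + 120 + 20 = 270.
By inclusion–exclusion the count is 1330 − 1521 + 270 = 79.

79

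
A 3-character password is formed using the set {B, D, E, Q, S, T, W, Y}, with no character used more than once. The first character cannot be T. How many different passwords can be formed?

The first character has 8−1 = 7 choices (anything except T).
The remaining 2 characters are filled from the other 7 symbols without repetition: 7 × 6 = 42.
Total: 7 × 42 = 294.

294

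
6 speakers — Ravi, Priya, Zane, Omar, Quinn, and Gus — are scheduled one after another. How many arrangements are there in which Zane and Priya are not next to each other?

There are 6! = 720 arrangements in all. If Zane and Priya are adjacent, merging them into one block gives 2·(5)! = 240 arrangements.
So 720 − 240 = 480 arrangements keep them apart.

480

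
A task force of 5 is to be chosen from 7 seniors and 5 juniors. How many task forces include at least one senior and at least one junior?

770

Unrestricted: C(12,5) = 792 ways to pick any 5 of the 12.
Subtract selections that omit an entire group: no seniors → C(5,5) = 1; no juniors → C(7,5) = 21.
Both groups omitted at once is impossible, so 792 − 22 = 770.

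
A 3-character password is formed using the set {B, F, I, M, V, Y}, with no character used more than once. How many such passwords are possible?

120

This is a permutation of 3 out of 6: P(6,3) = 6!/3!.
That product is 6 × 5 × 4 = 120.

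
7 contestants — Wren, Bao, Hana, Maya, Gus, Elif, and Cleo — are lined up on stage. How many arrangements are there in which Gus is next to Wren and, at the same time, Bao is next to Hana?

Treat {Gus,Wren} as one block (2 orders) and {Bao,Hana} as another (2 orders).
That leaves 5 units to arrange: 2 × 2 × 5! = 4 × 120 = 480.

480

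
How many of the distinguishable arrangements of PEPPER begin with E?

With the first slot taken by E, it remains to arrange the other 5 letters (PPPER).
Those 5 letters have P appearing 3 times, giving (5)!/(3!) = 20.

20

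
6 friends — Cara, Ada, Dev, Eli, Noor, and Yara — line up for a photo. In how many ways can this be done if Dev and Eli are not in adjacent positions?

480

Of the 6! = 720 arrangements, those with Dev and Eli adjacent number 2 × 5! = 240 (treat the pair as a block with 2 internal orders).
So 720 − 240 = 480 arrangements keep them apart.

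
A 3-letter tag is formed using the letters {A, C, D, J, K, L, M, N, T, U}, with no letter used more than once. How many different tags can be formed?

This is a permutation of 3 out of 10: P(10,3) = 10!/7!.
10 × 9 × 8 = 720.

720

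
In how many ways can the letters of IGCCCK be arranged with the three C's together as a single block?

24

Treat the 3 copies of C as a single block. The multiset to arrange is then {CCC, G, I, K}, 4 items in all.
All 4 items are distinct, so there are (4)! = 24 arrangements.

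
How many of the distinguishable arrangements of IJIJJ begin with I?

4

Fix I in the first position and arrange the remaining 4 letters.
Those 4 letters have J appearing 3 times, giving (4)!/(3!) = 4.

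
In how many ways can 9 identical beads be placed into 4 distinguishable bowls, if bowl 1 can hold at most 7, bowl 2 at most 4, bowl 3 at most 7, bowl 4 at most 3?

Ignoring the caps, the number of non-negative solutions to x_1+…+x_4 = 9 is C(12,3) = 220.
Subtract solutions that violate a single cap (substitute x_i' = x_i − (cap_i+1)): x_1 ≥ 8 gives C(4,3) = 4; x_2 ≥ 5 gives C(7,3) = 35; x_3 ≥ 8 gives C(4,3) = 4; x_4 ≥ 4 gives C(8,3) = 56. Together 99.
Add back pairs where two caps are both exceeded: 0 + 0 + 0 + 0 + 1 + 0 = 1.
By inclusion–exclusion the count is 220 − 99 + 1 = 122.

122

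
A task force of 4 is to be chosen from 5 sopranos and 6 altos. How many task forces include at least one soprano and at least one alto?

310

With no constraint there are C(11,4) = 330 possible selections.
Subtract selections that omit an entire group: no sopranos → C(6,4) = 15; no altos → C(5,4) = 5.
Both groups omitted at once is impossible, so 330 − 20 = 310.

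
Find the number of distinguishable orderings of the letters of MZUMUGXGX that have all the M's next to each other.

5040

Treat the 2 copies of M as a single block. The multiset to arrange is then {MM, G, G, U, U, X, X, Z}, 8 items in all.
That gives (8)!/(2!·2!·2!) = 5040 arrangements.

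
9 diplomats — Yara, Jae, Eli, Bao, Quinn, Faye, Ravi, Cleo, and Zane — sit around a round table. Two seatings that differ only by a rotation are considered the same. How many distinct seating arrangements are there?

Seat Yara anywhere (absorbing the rotational symmetry), then permute the other 8: (8)! = 40320.

40320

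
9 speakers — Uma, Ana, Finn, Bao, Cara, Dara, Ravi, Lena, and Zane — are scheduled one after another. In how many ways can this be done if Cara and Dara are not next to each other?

There are 9! = 362880 arrangements in all. If Cara and Dara are adjacent, merging them into one block gives 2·(8)! = 80640 arrangements.
Complementary counting: 362880 − 80640 = 282240.

282240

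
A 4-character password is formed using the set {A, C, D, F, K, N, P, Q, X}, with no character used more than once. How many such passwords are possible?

3024

Choose and order 4 of the 9 symbols: the first character has 9 options, the next 8, then 7, 6.
9 × 8 × 7 × 6 = 3024.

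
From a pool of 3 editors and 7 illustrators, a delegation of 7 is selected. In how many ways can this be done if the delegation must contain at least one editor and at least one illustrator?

119

Total 7-person selections from all 10: C(10,7) = 120.
Selections missing a whole group: no editors → C(7,7) = 1; no illustrators → C(3,7) = 0.
Both groups omitted at once is impossible, so 120 − 1 = 119.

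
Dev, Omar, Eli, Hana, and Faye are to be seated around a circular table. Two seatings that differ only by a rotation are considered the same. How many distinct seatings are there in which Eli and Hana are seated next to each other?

12

Glue Eli and Hana into a block (2 internal orders). Seating 4 units around a circle gives (3)! arrangements.
So 2 × (3)! = 2 × 6 = 12.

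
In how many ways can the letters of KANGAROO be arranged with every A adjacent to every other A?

2520

Treat the 2 copies of A as a single block. The multiset to arrange is then {AA, G, K, N, O, O, R}, 7 items in all.
That gives (7)!/(2!) = 2520 arrangements.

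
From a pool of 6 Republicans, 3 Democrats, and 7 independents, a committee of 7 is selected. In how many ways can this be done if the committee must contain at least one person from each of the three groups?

With no constraint there are C(16,7) = 11440 possible selections.
Selections missing a whole group: no Republicans → C(10,7) = 120; no Democrats → C(13,7) = 1716; no independents → C(9,7) = 36.
Add back selections omitting two groups (i.e. drawn from a single group): C(6,7) + C(3,7) + C(7,7) = 1.
By inclusion–exclusion: 11440 − 1872 + 1 = 9569.

9569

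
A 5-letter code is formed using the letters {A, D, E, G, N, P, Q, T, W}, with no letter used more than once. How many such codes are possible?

With no repetition, fill the 5 letters in order: 9 choices, then 8, down to 5.
9 × 8 × 7 × 6 × 5 = 15120.

15120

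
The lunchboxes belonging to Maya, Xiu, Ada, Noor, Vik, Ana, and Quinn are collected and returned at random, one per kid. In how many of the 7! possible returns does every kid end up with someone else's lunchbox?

Count assignments avoiding every fixed point. For any j of the 7 kids fixed to their own lunchbox, the other 7−j can be arranged in (7−j)! ways.
By inclusion–exclusion this is Σ_{j=0}^{7} (−1)^j C(7,j)·(7−j)!.
Computing: 5040 − 5040 + 2520 − 840 + 210 − 42 + 7 − 1 = 1854.

1854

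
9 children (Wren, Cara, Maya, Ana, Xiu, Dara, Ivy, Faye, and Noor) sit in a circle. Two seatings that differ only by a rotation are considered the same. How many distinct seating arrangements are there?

Around a circle, 9 distinct people have 9!/9 = (8)! = 40320 rotationally distinct seatings.

40320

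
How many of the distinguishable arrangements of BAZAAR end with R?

20

Fix R in the last position and arrange the remaining 5 letters.
Those 5 letters have A appearing 3 times, giving (5)!/(3!) = 20.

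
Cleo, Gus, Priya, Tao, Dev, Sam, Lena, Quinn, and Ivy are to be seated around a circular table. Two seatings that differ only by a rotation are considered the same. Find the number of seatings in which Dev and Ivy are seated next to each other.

Treat {Dev, Ivy} as one unit (2 internal orders) and seat the resulting 8 units around the table: (7)! circular arrangements.
So 2 × (7)! = 2 × 5040 = 10080.

10080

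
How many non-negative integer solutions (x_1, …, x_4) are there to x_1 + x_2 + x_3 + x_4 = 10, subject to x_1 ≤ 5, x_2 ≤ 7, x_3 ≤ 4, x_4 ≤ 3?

Ignoring the caps, the number of non-negative solutions to x_1+…+x_4 = 10 is C(13,3) = 286.
Subtract solutions that violate a single cap (substitute x_i' = x_i − (cap_i+1)): x_1 ≥ 6 gives C(7,3) = 35; x_2 ≥ 8 gives C(5,3) = 10; x_3 ≥ 5 gives C(8,3) = 56; x_4 ≥ 4 gives C(9,3) = 84. Together 185.
Add back pairs where two caps are both exceeded: 0 + 0 + 1 + 0 + 0 + 4 = 5.
By inclusion–exclusion the count is 286 − 185 + 5 = 106.

106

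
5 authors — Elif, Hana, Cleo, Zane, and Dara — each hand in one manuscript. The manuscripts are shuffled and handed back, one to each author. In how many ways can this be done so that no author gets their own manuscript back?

44

Let Aᵢ be the assignments in which author i gets their own manuscript. We want the size of the complement of A₁∪…∪A_5.
By inclusion–exclusion this is Σ_{j=0}^{5} (−1)^j C(5,j)·(5−j)!.
Computing: 120 − 120 + 60 − 20 + 5 − 1 = 44.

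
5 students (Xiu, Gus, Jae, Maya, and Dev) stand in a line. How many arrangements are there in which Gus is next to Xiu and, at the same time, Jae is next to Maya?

24

Treat {Gus,Xiu} as one block (2 orders) and {Jae,Maya} as another (2 orders).
That leaves 3 units to arrange: 2 × 2 × 3! = 4 × 6 = 24.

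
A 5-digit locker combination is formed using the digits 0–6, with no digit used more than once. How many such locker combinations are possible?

Choose and order 5 of the 7 symbols: the first digit has 7 options, the next 6, and so on down to 3.
7 × 6 × 5 × 4 × 3 = 2520.

2520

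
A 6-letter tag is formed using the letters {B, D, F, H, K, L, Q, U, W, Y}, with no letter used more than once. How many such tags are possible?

This is a permutation of 6 out of 10: P(10,6) = 10!/4!.
That product is 10 × 9 × 8 × 7 × 6 × 5 = 151200.

151200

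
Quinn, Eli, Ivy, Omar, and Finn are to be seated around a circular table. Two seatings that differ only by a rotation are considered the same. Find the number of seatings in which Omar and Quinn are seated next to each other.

Glue Omar and Quinn into a block (2 internal orders). Seating 4 units around a circle gives (3)! arrangements.
So 2 × (3)! = 2 × 6 = 12.

12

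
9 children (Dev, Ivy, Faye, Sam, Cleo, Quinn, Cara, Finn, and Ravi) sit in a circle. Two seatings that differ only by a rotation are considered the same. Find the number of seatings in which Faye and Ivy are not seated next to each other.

Without the restriction there are (8)! = 40320 seatings.
Those with Faye next to Ivy: fuse the pair into one unit and seat 8 units around a circle — 2·(7)! = 10080.
Subtracting, 40320 − 10080 = 30240.

30240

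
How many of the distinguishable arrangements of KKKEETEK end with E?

With the last slot taken by E, it remains to arrange the other 7 letters (KKKETEK).
Those 7 letters have E appearing twice and K appearing 4 times, giving (7)!/(4!·2!) = 105.

105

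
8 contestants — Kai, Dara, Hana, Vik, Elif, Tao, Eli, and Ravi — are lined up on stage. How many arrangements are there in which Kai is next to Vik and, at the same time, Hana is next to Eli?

2880

Treat {Kai,Vik} as one block (2 orders) and {Hana,Eli} as another (2 orders).
That leaves 6 units to arrange: 2 × 2 × 6! = 4 × 720 = 2880.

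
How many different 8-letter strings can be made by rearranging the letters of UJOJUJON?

1680

The 8 letters of UJOJUJON have repeats: J appearing 3 times, O appearing twice, and U appearing twice.
So there are 8! / (3!·2!·2!) = 1680 distinguishable arrangements.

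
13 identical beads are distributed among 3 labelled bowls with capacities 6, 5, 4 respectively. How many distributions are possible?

6

Without the upper bounds there are C(15,2) = 105 ways to split 13 among 3 bowls.
Subtract solutions that violate a single cap (substitute x_i' = x_i − (cap_i+1)): x_1 ≥ 7 gives C(8,2) = 28; x_2 ≥ 6 gives C(9,2) = 36; x_3 ≥ 5 gives C(10,2) = 45. Together 109.
Add back pairs where two caps are both exceeded: 1 + 3 + 6 = 10.
By inclusion–exclusion the count is 105 − 109 + 10 = 6.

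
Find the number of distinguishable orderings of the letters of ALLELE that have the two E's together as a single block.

20

Treat the 2 copies of E as a single block. The multiset to arrange is then {EE, A, L, L, L}, 5 items in all.
That gives (5)!/(3!) = 20 arrangements.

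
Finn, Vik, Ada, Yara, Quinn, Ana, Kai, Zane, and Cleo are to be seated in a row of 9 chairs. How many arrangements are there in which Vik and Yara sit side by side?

Place the 7 others and the Vik-Yara pair as 8 objects in a line; the pair has 2 internal arrangements.
So the count is 2·(8)! = 80640.

80640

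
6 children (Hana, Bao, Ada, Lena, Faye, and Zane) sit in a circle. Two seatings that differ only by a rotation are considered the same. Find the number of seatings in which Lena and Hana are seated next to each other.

48

Glue Lena and Hana into a block (2 internal orders). Seating 5 units around a circle gives (4)! arrangements.
So 2 × (4)! = 2 × 24 = 48.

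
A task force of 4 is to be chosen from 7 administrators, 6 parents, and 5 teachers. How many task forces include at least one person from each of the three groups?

Unrestricted: C(18,4) = 3060 ways to pick any 4 of the 18.
Selections missing a whole group: no administrators → C(11,4) = 330; no parents → C(12,4) = 495; no teachers → C(13,4) = 715.
Add back selections omitting two groups (i.e. drawn from a single group): C(7,4) + C(6,4) + C(5,4) = 55.
By inclusion–exclusion: 3060 − 1540 + 55 = 1575.

1575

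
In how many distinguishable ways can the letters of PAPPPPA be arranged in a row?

The 7 letters of PAPPPPA have repeats: A appearing twice and P appearing 5 times.
The number of distinct arrangements is 7!/(5!·2!) = 5040/240 = 21.

21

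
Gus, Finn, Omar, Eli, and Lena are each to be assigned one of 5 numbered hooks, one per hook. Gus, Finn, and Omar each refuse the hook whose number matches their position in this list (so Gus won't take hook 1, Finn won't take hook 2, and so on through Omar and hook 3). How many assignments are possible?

Let Aᵢ (for i ∈ {1, 2, 3}) be the placements that put person i in their forbidden hook. Any j of these fix j positions, leaving (5−j)! ways to fill the rest, and there are C(3,j) ways to pick which j.
By inclusion–exclusion, the number of valid placements is Σ_{j=0}^{3} (−1)^j C(3,j)·(5−j)!.
Computing: 120 − 72 + 18 − 2 = 64.

64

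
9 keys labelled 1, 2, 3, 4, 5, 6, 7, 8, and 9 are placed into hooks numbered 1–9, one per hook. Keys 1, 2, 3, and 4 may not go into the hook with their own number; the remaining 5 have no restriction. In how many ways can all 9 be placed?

229080

Let Aᵢ (for 1 ≤ i ≤ 4) be the placements that put key i in its forbidden hook. Any j of these fix j positions, leaving (9−j)! ways to fill the rest, and there are C(4,j) ways to pick which j.
By inclusion–exclusion, the number of valid placements is Σ_{j=0}^{4} (−1)^j C(4,j)·(9−j)!.
Computing: 362880 − 161280 + 30240 − 2880 + 120 = 229080.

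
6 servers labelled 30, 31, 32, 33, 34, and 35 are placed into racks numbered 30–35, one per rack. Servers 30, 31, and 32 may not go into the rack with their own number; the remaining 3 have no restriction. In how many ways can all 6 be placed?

Let Aᵢ (for i ∈ {30, 31, 32}) be the placements that put server i in its forbidden rack. Any j of these fix j positions, leaving (6−j)! ways to fill the rest, and there are C(3,j) ways to pick which j.
By inclusion–exclusion, the number of valid placements is Σ_{j=0}^{3} (−1)^j C(3,j)·(6−j)!.
Computing: 720 − 360 + 72 − 6 = 426.

426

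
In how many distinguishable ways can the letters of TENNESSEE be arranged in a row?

Letter multiplicities in TENNESSEE: E×4, N×2, S×2, T×1.
So there are 9! / (4!·2!·2!) = 3780 distinguishable arrangements.

3780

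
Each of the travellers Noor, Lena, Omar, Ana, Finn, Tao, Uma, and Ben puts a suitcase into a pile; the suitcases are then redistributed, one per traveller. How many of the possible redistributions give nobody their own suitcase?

14833

Count assignments avoiding every fixed point. For any j of the 8 travellers fixed to their own suitcase, the other 8−j can be arranged in (8−j)! ways.
By inclusion–exclusion this is Σ_{j=0}^{8} (−1)^j C(8,j)·(8−j)!.
Computing: 40320 − 40320 + 20160 − 6720 + 1680 − 336 + 56 − 8 + 1 = 14833.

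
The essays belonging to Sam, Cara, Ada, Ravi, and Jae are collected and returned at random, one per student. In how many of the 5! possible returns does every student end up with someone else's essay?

This is the derangement count D_5: permutations of 5 items with no fixed point.
By inclusion–exclusion this is Σ_{j=0}^{5} (−1)^j C(5,j)·(5−j)!.
Computing: 120 − 120 + 60 − 20 + 5 − 1 = 44.

44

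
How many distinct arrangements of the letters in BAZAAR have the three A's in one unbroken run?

Treat the 3 copies of A as a single block. The multiset to arrange is then {AAA, B, R, Z}, 4 items in all.
All 4 items are distinct, so there are (4)! = 24 arrangements.

24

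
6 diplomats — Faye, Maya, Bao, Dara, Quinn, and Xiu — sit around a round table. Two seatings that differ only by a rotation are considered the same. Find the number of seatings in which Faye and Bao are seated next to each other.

48

Treat {Faye, Bao} as one unit (2 internal orders) and seat the resulting 5 units around the table: (4)! circular arrangements.
So 2 × (4)! = 2 × 24 = 48.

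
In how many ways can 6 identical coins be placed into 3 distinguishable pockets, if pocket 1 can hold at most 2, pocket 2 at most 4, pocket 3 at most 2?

6

Without the upper bounds there are C(8,2) = 28 ways to split 6 among 3 pockets.
Subtract solutions that violate a single cap (substitute x_i' = x_i − (cap_i+1)): x_1 ≥ 3 gives C(5,2) = 10; x_2 ≥ 5 gives C(3,2) = 3; x_3 ≥ 3 gives C(5,2) = 10. Together 23.
Add back pairs where two caps are both exceeded: 0 + 1 + 0 = 1.
By inclusion–exclusion the count is 28 − 23 + 1 = 6.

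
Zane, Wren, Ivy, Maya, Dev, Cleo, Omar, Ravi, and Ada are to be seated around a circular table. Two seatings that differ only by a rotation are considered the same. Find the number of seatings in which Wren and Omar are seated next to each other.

Glue Wren and Omar into a block (2 internal orders). Seating 8 units around a circle gives (7)! arrangements.
So 2 × (7)! = 2 × 5040 = 10080.

10080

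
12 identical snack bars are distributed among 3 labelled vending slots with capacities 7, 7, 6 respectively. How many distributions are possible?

Without the upper bounds there are C(14,2) = 91 ways to split 12 among 3 vending slots.
Subtract solutions that violate a single cap (substitute x_i' = x_i − (cap_i+1)): x_1 ≥ 8 gives C(6,2) = 15; x_2 ≥ 8 gives C(6,2) = 15; x_3 ≥ 7 gives C(7,2) = 21. Together 51.
No two caps can be exceeded simultaneously, so the pair terms are all 0.
By inclusion–exclusion the count is 91 − 51 + 0 = 40.

40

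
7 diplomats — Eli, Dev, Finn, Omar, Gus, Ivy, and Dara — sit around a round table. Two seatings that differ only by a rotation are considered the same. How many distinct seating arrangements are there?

Fix one person's seat to break rotational symmetry; the remaining 6 people can be arranged in (6)! = 720 ways.

720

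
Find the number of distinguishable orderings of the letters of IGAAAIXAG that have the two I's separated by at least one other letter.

2940

There are 9!/(4!·2!·2!) = 3780 arrangements of IGAAAIXAG in total.
Arrangements with the I's together: treat II as one letter, giving (8)!/(4!·2!) = 840.
Hence 3780 − 840 = 2940.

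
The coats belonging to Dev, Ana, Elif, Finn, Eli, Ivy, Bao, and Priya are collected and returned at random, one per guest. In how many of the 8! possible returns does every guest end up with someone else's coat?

This is the derangement count D_8: permutations of 8 items with no fixed point.
By inclusion–exclusion this is Σ_{j=0}^{8} (−1)^j C(8,j)·(8−j)!.
Computing: 40320 − 40320 + 20160 − 6720 + 1680 − 336 + 56 − 8 + 1 = 14833.

14833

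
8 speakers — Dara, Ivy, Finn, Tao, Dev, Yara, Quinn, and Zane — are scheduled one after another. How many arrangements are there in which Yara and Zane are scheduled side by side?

Glue Yara and Zane into one block (2 internal orders), leaving 7 units to arrange in a row.
So the count is 2·(7)! = 10080.

10080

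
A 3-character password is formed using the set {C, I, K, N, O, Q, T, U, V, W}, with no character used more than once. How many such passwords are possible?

Choose and order 3 of the 10 symbols: the first character has 10 options, the next 9, then 8.
That product is 10 × 9 × 8 = 720.

720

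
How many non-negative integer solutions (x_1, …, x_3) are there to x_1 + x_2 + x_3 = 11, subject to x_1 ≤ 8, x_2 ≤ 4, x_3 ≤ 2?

Without the upper bounds there are C(13,2) = 78 ways to split 11 among 3 variables.
Subtract solutions that violate a single cap (substitute x_i' = x_i − (cap_i+1)): x_1 ≥ 9 gives C(4,2) = 6; x_2 ≥ 5 gives C(8,2) = 28; x_3 ≥ 3 gives C(10,2) = 45. Together 79.
Add back pairs where two caps are both exceeded: 0 + 0 + 10 = 10.
By inclusion–exclusion the count is 78 − 79 + 10 = 9.

9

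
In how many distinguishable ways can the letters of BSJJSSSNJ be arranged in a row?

The 9 letters of BSJJSSSNJ have repeats: J appearing 3 times and S appearing 4 times.
Dividing 9! = 362880 by 4!·3! = 144 for the repeated letters gives 2520.

2520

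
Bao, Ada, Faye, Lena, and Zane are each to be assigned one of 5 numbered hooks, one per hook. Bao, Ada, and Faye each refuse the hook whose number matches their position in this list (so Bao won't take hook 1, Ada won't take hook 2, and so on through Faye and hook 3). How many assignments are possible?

64

Let Aᵢ (for i ∈ {1, 2, 3}) be the placements that put person i in their forbidden hook. Any j of these fix j positions, leaving (5−j)! ways to fill the rest, and there are C(3,j) ways to pick which j.
By inclusion–exclusion, the number of valid placements is Σ_{j=0}^{3} (−1)^j C(3,j)·(5−j)!.
Computing: 120 − 72 + 18 − 2 = 64.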